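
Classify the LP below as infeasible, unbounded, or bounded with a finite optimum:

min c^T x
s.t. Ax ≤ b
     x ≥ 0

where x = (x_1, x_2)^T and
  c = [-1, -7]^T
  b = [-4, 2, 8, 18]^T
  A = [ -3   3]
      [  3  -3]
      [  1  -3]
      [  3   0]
One constraint requires 3x_1 - 3x_2 ≤ 2, while the constraint -3x_1 + 3x_2 ≤ -4 is equivalent to 3x_1 - 3x_2 ≥ 4. Together they would need 4 ≤ 3x_1 - 3x_2 ≤ 2, which is impossible since 4 > 2. No point satisfies all constraints.

The feasible region is empty; the LP is infeasible.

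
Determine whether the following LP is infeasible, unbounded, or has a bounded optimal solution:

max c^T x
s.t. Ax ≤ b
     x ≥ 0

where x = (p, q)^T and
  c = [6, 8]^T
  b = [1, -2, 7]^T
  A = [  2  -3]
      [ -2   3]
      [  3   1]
One constraint requires 2p - 3q ≤ 1, while the constraint -2p + 3q ≤ -2 is equivalent to 2p - 3q ≥ 2. Together they would need 2 ≤ 2p - 3q ≤ 1, which is impossible since 2 > 1. No point satisfies all constraints.

Infeasible — the constraint set is empty.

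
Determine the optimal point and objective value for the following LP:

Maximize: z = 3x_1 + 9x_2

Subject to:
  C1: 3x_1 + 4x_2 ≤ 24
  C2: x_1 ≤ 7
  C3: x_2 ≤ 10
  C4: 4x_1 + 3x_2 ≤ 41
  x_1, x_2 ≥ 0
x_1 = 0, x_2 = 6, z = 54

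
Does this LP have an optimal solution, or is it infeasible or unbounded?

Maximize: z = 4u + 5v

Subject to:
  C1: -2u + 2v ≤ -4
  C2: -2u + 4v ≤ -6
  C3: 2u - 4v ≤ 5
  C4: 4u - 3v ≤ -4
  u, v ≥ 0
C3 requires 2u - 4v ≤ 5, while C2 (-2u + 4v ≤ -6) is equivalent to 2u - 4v ≥ 6. Together they would need 6 ≤ 2u - 4v ≤ 5, which is impossible since 6 > 5. No point satisfies all constraints.

The feasible region is empty; the LP is infeasible.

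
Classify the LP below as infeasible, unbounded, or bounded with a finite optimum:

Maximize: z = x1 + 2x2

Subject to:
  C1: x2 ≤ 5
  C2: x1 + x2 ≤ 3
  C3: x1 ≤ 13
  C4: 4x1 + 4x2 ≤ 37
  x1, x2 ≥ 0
The point (0, 3) satisfies every constraint, so the LP is feasible; the constraints give x1 ≤ 13 and x2 ≤ 5, which with x1, x2 ≥ 0 keep the feasible region inside a bounded box. A feasible, bounded LP attains a finite optimum at a vertex.

Evaluating z = x1 + 2x2 at each vertex:
  (0, 0): z = 0
  (3, 0): z = 3
  (0, 3): z = 6

Feasible with finite optimum z* = 6 at (0, 3).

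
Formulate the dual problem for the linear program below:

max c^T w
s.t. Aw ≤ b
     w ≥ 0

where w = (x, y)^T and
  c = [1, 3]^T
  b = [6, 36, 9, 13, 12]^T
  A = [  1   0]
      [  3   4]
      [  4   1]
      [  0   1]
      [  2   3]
Minimize: z = 6y1 + 36y2 + 9y3 + 13y4 + 12y5

Subject to:
  C1: -y1 - 3y2 - 4y3 - 2y5 ≤ -1
  C2: -4y2 - y3 - y4 - 3y5 ≤ -3
  y1, y2, y3, y4, y5 ≥ 0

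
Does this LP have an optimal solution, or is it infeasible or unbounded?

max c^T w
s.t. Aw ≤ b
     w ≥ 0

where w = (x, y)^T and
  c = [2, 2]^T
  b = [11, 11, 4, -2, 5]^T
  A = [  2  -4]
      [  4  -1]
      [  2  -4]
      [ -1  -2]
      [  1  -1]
Feasible point: (0, 1) satisfies every constraint, so the LP is feasible.
Direction d = (0, 1): for each constraint row a, a·d ≤ 0 —
  (2)(0) + (-4)(1) = -4 ≤ 0
  (4)(0) + (-1)(1) = -1 ≤ 0
  (2)(0) + (-4)(1) = -4 ≤ 0
  (-1)(0) + (-2)(1) = -2 ≤ 0
  (1)(0) + (-1)(1) = -1 ≤ 0
and d ≥ 0, so (0, 1) + t·d stays feasible for every t ≥ 0. Along this ray z = 2x + 2y changes by 2 per unit t, so z → +∞.

The LP is unbounded; z can be made arbitrarily large.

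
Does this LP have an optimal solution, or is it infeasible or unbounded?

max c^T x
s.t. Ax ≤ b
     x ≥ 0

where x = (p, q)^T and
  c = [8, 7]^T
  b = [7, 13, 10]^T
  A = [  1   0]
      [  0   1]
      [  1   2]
The point (7, 1.5) satisfies every constraint, so the LP is feasible; the constraints give p ≤ 7 and q ≤ 13, which with p, q ≥ 0 keep the feasible region inside a bounded box. A feasible, bounded LP attains a finite optimum at a vertex.

Evaluating z = 8p + 7q at each vertex:
  (0, 0): z = 0
  (7, 0): z = 56
  (7, 1.5): z = 66.5
  (0, 5): z = 35

Bounded optimum: z* = 66.5 at (7, 1.5).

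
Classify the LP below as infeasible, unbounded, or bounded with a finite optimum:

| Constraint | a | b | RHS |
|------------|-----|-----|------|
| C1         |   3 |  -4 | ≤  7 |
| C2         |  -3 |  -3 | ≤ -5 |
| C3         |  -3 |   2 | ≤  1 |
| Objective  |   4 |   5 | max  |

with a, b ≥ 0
Feasible point: (1, 1) satisfies every constraint, so the LP is feasible.
Direction d = (1, 1): for each constraint row a, a·d ≤ 0 —
  (3)(1) + (-4)(1) = -1 ≤ 0
  (-3)(1) + (-3)(1) = -6 ≤ 0
  (-3)(1) + (2)(1) = -1 ≤ 0
and d ≥ 0, so (1, 1) + t·d stays feasible for every t ≥ 0. Along this ray z = 4a + 5b changes by 9 per unit t, so z → +∞.

Unbounded — the objective can increase without bound over the feasible region.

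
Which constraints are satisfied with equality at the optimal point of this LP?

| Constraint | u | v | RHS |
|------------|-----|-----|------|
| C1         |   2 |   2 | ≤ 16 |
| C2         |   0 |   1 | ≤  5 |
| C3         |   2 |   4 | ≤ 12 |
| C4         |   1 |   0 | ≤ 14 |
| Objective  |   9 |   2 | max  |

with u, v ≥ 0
Optimal: u = 6, v = 0
Binding: C3, v ≥ 0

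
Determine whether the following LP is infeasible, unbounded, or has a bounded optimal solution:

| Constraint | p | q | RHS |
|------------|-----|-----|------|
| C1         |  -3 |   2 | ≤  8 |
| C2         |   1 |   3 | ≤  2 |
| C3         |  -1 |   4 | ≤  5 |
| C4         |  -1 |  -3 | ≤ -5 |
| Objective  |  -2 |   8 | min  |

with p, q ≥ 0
C2 requires p + 3q ≤ 2, while C4 (-p - 3q ≤ -5) is equivalent to p + 3q ≥ 5. Together they would need 5 ≤ p + 3q ≤ 2, which is impossible since 5 > 2. No point satisfies all constraints.

Infeasible — the constraint set is empty.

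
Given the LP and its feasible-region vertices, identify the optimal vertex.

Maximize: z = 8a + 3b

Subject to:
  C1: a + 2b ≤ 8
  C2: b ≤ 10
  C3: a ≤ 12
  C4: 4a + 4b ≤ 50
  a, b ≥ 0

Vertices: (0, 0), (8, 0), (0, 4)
(8, 0) with z = 64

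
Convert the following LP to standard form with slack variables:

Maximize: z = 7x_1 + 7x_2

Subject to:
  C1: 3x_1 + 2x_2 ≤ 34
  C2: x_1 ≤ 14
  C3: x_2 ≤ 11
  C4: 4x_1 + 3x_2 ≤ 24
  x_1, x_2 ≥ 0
max z = 7x_1 + 7x_2

s.t.
  3x_1 + 2x_2 + s1 = 34
  x_1 + s2 = 14
  x_2 + s3 = 11
  4x_1 + 3x_2 + s4 = 24
  x_1, x_2, s1, s2, s3, s4 ≥ 0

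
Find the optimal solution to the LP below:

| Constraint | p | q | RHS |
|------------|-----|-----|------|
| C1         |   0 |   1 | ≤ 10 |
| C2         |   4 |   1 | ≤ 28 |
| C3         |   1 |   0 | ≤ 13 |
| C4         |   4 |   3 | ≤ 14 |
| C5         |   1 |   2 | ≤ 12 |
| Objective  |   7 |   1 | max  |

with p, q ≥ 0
Each vertex is the intersection of two constraint boundaries that also satisfies all remaining constraints:
  p = 0 and q = 0 → (0, 0)
  4p + 3q = 14 and q = 0 → (3.5, 0)
  4p + 3q = 14 and p = 0 → (0, 4.667)

Evaluating z = 7p + q at each vertex:
  (0, 0): z = 0
  (3.5, 0): z = 24.5
  (0, 4.667): z = 4.667

The maximum is at (3.5, 0) with z = 24.5.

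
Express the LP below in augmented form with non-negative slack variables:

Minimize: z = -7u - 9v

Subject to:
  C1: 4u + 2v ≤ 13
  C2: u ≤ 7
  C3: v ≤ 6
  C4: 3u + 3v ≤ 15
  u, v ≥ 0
min z = -7u - 9v

s.t.
  4u + 2v + s1 = 13
  u + s2 = 7
  v + s3 = 6
  3u + 3v + s4 = 15
  u, v, s1, s2, s3, s4 ≥ 0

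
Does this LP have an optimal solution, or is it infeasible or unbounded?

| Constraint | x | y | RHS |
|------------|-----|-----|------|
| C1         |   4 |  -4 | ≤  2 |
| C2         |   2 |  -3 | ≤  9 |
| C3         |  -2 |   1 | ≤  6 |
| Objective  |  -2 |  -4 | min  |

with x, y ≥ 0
Feasible point: (0, 0) satisfies every constraint, so the LP is feasible.
Direction d = (1, 1): for each constraint row a, a·d ≤ 0 —
  (4)(1) + (-4)(1) = 0 ≤ 0
  (2)(1) + (-3)(1) = -1 ≤ 0
  (-2)(1) + (1)(1) = -1 ≤ 0
and d ≥ 0, so (0, 0) + t·d stays feasible for every t ≥ 0. Along this ray z = -2x - 4y changes by -6 per unit t, so z → −∞.

Unbounded: there is a feasible ray along which z → −∞.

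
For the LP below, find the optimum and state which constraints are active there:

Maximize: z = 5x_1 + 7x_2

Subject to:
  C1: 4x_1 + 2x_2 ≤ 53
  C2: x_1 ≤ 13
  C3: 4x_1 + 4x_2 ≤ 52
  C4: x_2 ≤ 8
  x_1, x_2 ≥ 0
Optimal: x_1 = 5, x_2 = 8
Slack at optimum:
  C1: slack = 17
  C2: slack = 8
  C3: slack = 0 (binding)
  C4: slack = 0 (binding)
  x_1 ≥ 0: x_1 = 5
  x_2 ≥ 0: x_2 = 8
Binding constraints: C3, C4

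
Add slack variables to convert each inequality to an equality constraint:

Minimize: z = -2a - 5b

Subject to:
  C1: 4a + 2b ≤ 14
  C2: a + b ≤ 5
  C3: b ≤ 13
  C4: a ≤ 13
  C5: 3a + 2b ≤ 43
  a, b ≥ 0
min z = -2a - 5b

s.t.
  4a + 2b + s1 = 14
  a + b + s2 = 5
  b + s3 = 13
  a + s4 = 13
  3a + 2b + s5 = 43
  a, b, s1, s2, s3, s4, s5 ≥ 0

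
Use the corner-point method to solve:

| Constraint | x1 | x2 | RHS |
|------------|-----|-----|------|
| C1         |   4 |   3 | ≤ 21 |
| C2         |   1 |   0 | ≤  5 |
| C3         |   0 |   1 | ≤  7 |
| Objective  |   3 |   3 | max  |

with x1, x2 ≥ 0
Each vertex is the intersection of two constraint boundaries that also satisfies all remaining constraints:
  x1 = 0 and x2 = 0 → (0, 0)
  x1 = 5 and x2 = 0 → (5, 0)
  4x1 + 3x2 = 21 and x1 = 5 → (5, 0.3333)
  4x1 + 3x2 = 21 and x2 = 7 → (0, 7)

Evaluating z = 3x1 + 3x2 at each vertex:
  (0, 0): z = 0
  (5, 0): z = 15
  (5, 0.3333): z = 16
  (0, 7): z = 21

The maximum is at (0, 7) with z = 21.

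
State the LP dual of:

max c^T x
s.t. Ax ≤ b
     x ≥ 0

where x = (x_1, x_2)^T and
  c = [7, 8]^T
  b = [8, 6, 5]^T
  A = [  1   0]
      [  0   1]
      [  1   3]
Minimize: z = 8y1 + 6y2 + 5y3

Subject to:
  C1: -y1 - y3 ≤ -7
  C2: -y2 - 3y3 ≤ -8
  y1, y2, y3 ≥ 0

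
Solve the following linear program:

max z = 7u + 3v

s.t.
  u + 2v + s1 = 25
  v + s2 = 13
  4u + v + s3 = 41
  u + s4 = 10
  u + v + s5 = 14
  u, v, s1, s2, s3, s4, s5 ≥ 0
Each vertex is the intersection of two constraint boundaries that also satisfies all remaining constraints:
  u = 0 and v = 0 → (0, 0)
  u = 10 and v = 0 → (10, 0)
  4u + v = 41 and u = 10 → (10, 1)
  4u + v = 41 and u + v = 14 → (9, 5)
  u + 2v = 25 and u + v = 14 → (3, 11)
  u + 2v = 25 and u = 0 → (0, 12.5)

Evaluating z = 7u + 3v at each vertex:
  (0, 0): z = 0
  (10, 0): z = 70
  (10, 1): z = 73
  (9, 5): z = 78
  (3, 11): z = 54
  (0, 12.5): z = 37.5

The maximum is at (9, 5) with z = 78.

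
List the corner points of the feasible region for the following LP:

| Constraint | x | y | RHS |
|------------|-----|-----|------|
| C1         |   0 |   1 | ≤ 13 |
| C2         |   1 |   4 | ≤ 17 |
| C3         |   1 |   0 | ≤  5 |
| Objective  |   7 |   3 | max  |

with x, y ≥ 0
Each vertex is the intersection of two constraint boundaries that also satisfies all remaining constraints:
  x = 0 and y = 0 → (0, 0)
  x = 5 and y = 0 → (5, 0)
  x + 4y = 17 and x = 5 → (5, 3)
  x + 4y = 17 and x = 0 → (0, 4.25)

Vertices: (0, 0), (5, 0), (5, 3), (0, 4.25)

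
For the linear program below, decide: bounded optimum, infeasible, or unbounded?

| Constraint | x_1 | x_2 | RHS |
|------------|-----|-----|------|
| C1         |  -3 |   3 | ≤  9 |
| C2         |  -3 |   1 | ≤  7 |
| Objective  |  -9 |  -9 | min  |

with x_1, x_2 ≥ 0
Feasible point: (0, 0) satisfies every constraint, so the LP is feasible.
Direction d = (1, 0): for each constraint row a, a·d ≤ 0 —
  (-3)(1) + (3)(0) = -3 ≤ 0
  (-3)(1) + (1)(0) = -3 ≤ 0
and d ≥ 0, so (0, 0) + t·d stays feasible for every t ≥ 0. Along this ray z = -9x_1 - 9x_2 changes by -9 per unit t, so z → −∞.

Unbounded: there is a feasible ray along which z → −∞.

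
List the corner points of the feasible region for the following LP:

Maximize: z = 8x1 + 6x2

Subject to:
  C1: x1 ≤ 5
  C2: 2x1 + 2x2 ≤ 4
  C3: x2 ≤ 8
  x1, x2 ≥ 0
Each vertex is the intersection of two constraint boundaries that also satisfies all remaining constraints:
  x1 = 0 and x2 = 0 → (0, 0)
  2x1 + 2x2 = 4 and x2 = 0 → (2, 0)
  2x1 + 2x2 = 4 and x1 = 0 → (0, 2)

Vertices: (0, 0), (2, 0), (0, 2)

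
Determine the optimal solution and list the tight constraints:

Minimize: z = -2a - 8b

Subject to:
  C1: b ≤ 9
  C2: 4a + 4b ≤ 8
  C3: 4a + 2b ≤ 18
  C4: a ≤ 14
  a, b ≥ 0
Optimal: a = 0, b = 2
Binding: C2, a ≥ 0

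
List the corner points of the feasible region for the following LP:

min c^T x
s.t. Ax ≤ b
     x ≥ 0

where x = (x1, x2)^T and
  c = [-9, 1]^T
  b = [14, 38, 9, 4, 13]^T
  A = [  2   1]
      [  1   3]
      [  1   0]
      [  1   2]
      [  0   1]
Each vertex is the intersection of two constraint boundaries that also satisfies all remaining constraints:
  x1 = 0 and x2 = 0 → (0, 0)
  x1 + 2x2 = 4 and x2 = 0 → (4, 0)
  x1 + 2x2 = 4 and x1 = 0 → (0, 2)

Vertices: (0, 0), (4, 0), (0, 2)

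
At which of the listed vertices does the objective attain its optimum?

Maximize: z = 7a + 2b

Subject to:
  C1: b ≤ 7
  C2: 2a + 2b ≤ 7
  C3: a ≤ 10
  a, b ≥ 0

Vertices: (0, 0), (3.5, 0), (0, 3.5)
Evaluating z = 7a + 2b at each vertex:
  (0, 0): z = 0
  (3.5, 0): z = 24.5
  (0, 3.5): z = 7

The largest value is z = 24.5, attained at (3.5, 0).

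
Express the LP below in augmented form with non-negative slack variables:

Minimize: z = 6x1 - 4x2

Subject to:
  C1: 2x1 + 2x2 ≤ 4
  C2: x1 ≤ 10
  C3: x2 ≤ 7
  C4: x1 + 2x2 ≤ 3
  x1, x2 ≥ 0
min z = 6x1 - 4x2

s.t.
  2x1 + 2x2 + s1 = 4
  x1 + s2 = 10
  x2 + s3 = 7
  x1 + 2x2 + s4 = 3
  x1, x2, s1, s2, s3, s4 ≥ 0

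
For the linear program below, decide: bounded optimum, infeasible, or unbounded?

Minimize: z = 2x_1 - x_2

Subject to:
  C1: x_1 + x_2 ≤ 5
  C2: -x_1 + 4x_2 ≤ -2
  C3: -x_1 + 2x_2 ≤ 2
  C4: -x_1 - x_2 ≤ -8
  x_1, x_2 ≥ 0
C1 requires x_1 + x_2 ≤ 5, while C4 (-x_1 - x_2 ≤ -8) is equivalent to x_1 + x_2 ≥ 8. Together they would need 8 ≤ x_1 + x_2 ≤ 5, which is impossible since 8 > 5. No point satisfies all constraints.

The feasible region is empty; the LP is infeasible.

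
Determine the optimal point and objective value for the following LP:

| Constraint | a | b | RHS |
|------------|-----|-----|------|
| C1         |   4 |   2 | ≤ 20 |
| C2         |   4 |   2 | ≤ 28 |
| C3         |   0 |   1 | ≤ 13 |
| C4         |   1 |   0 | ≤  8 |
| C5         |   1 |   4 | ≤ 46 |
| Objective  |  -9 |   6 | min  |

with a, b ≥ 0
Each vertex is the intersection of two constraint boundaries that also satisfies all remaining constraints:
  a = 0 and b = 0 → (0, 0)
  4a + 2b = 20 and b = 0 → (5, 0)
  4a + 2b = 20 and a = 0 → (0, 10)

Evaluating z = -9a + 6b at each vertex:
  (0, 0): z = 0
  (5, 0): z = -45
  (0, 10): z = 60

The minimum is at (5, 0) with z = -45.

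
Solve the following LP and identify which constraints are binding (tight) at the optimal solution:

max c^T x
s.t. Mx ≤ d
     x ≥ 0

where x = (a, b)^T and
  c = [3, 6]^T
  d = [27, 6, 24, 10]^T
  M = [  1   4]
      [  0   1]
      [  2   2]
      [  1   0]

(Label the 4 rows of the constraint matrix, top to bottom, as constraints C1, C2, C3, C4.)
Optimal: a = 7, b = 5
Slack at optimum:
  C1: slack = 0 (binding)
  C2: slack = 1
  C3: slack = 0 (binding)
  C4: slack = 3
  a ≥ 0: a = 7
  b ≥ 0: b = 5
Binding constraints: C1, C3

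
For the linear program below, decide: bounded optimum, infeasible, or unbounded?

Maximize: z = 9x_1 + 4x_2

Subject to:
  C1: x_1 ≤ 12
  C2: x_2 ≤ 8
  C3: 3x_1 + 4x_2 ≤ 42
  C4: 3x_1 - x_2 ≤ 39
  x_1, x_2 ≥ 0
The point (12, 1.5) satisfies every constraint, so the LP is feasible; the constraints give x_1 ≤ 12 and x_2 ≤ 8, which with x_1, x_2 ≥ 0 keep the feasible region inside a bounded box. A feasible, bounded LP attains a finite optimum at a vertex.

Evaluating z = 9x_1 + 4x_2 at each vertex:
  (0, 0): z = 0
  (12, 0): z = 108
  (12, 1.5): z = 114
  (3.333, 8): z = 62
  (0, 8): z = 32

The LP has an optimal solution: (12, 1.5) with z = 114.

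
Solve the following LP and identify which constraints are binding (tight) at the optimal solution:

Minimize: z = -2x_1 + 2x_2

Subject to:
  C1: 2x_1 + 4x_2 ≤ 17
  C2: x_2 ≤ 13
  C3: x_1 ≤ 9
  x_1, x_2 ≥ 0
Optimal: x_1 = 8.5, x_2 = 0
Slack at optimum:
  C1: slack = 0 (binding)
  C2: slack = 13
  C3: slack = 0.5
  x_1 ≥ 0: x_1 = 8.5
  x_2 ≥ 0: x_2 = 0 (binding)
Binding constraints: C1, x_2 ≥ 0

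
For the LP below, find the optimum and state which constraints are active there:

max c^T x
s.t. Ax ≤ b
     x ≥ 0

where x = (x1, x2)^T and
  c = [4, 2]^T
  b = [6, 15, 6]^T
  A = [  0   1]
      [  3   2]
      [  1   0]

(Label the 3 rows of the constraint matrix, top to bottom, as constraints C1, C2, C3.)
Optimal: x1 = 5, x2 = 0
Binding: C2, x2 ≥ 0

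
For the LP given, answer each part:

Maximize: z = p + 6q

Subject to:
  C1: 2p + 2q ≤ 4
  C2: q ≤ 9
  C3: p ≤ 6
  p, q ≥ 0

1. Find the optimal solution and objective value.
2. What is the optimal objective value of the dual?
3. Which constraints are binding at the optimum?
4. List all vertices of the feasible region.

1. p = 0, q = 2, z = 12
2. 12 (by strong duality, equal to the primal optimum)
3. C1, p ≥ 0
4. (0, 0), (2, 0), (0, 2)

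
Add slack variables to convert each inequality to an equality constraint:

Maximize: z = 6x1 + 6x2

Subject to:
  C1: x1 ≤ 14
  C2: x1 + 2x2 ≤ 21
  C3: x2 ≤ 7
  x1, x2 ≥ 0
max z = 6x1 + 6x2

s.t.
  x1 + s1 = 14
  x1 + 2x2 + s2 = 21
  x2 + s3 = 7
  x1, x2, s1, s2, s3 ≥ 0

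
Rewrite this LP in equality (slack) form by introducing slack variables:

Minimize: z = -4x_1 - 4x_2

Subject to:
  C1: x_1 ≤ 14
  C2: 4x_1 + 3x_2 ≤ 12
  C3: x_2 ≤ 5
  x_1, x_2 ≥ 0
min z = -4x_1 - 4x_2

s.t.
  x_1 + s1 = 14
  4x_1 + 3x_2 + s2 = 12
  x_2 + s3 = 5
  x_1, x_2, s1, s2, s3 ≥ 0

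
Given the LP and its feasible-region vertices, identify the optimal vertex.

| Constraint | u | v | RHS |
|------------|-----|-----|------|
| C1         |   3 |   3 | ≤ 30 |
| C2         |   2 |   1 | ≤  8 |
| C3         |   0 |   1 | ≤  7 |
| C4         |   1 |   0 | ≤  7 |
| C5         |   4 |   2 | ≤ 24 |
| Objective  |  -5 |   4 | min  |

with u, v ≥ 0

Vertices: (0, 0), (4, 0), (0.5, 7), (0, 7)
(4, 0) with z = -20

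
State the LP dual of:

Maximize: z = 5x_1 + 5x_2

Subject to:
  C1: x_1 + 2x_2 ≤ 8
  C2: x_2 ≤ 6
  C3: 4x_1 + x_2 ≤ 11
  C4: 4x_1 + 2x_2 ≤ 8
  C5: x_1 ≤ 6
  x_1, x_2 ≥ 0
Minimize: z = 8y1 + 6y2 + 11y3 + 8y4 + 6y5

Subject to:
  C1: -y1 - 4y3 - 4y4 - y5 ≤ -5
  C2: -2y1 - y2 - y3 - 2y4 ≤ -5
  y1, y2, y3, y4, y5 ≥ 0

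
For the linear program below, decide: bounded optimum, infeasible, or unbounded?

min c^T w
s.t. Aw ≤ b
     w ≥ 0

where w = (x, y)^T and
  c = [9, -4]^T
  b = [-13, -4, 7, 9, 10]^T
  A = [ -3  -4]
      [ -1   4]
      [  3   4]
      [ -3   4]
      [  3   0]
One constraint requires 3x + 4y ≤ 7, while the constraint -3x - 4y ≤ -13 is equivalent to 3x + 4y ≥ 13. Together they would need 13 ≤ 3x + 4y ≤ 7, which is impossible since 13 > 7. No point satisfies all constraints.

Infeasible — the constraint set is empty.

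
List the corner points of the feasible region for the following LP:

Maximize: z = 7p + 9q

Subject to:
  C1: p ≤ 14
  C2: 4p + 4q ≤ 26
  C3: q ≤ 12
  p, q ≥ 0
Each vertex is the intersection of two constraint boundaries that also satisfies all remaining constraints:
  p = 0 and q = 0 → (0, 0)
  4p + 4q = 26 and q = 0 → (6.5, 0)
  4p + 4q = 26 and p = 0 → (0, 6.5)

Vertices: (0, 0), (6.5, 0), (0, 6.5)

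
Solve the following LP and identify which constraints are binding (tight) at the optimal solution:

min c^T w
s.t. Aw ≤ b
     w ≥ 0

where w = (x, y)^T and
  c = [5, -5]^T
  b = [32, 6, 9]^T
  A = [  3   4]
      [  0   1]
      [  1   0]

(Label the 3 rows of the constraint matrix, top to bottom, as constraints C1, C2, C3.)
Optimal: x = 0, y = 6
Slack at optimum:
  C1: slack = 8
  C2: slack = 0 (binding)
  C3: slack = 9
  x ≥ 0: x = 0 (binding)
  y ≥ 0: y = 6
Binding constraints: C2, x ≥ 0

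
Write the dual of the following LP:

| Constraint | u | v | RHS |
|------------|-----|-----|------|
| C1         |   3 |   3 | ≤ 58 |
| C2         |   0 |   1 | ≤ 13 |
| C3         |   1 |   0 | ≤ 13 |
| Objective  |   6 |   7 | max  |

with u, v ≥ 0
Minimize: z = 58y1 + 13y2 + 13y3

Subject to:
  C1: -3y1 - y3 ≤ -6
  C2: -3y1 - y2 ≤ -7
  y1, y2, y3 ≥ 0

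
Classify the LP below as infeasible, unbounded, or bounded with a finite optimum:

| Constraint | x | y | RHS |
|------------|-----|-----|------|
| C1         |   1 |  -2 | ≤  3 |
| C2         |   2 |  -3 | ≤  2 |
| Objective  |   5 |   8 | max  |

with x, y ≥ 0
Feasible point: (0, 0) satisfies every constraint, so the LP is feasible.
Direction d = (0, 1): for each constraint row a, a·d ≤ 0 —
  (1)(0) + (-2)(1) = -2 ≤ 0
  (2)(0) + (-3)(1) = -3 ≤ 0
and d ≥ 0, so (0, 0) + t·d stays feasible for every t ≥ 0. Along this ray z = 5x + 8y changes by 8 per unit t, so z → +∞.

Unbounded — the objective can increase without bound over the feasible region.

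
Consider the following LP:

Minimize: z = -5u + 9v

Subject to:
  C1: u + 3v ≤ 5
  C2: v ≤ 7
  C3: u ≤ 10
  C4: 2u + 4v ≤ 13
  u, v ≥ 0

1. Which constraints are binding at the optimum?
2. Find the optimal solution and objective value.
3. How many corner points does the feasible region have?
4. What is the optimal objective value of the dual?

1. C1, v ≥ 0
2. u = 5, v = 0, z = -25
3. 3
4. -25 (by strong duality, equal to the primal optimum)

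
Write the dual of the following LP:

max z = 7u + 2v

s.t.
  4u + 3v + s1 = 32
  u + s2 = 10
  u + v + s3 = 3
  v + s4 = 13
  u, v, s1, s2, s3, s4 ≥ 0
Minimize: z = 32y1 + 10y2 + 3y3 + 13y4

Subject to:
  C1: -4y1 - y2 - y3 ≤ -7
  C2: -3y1 - y3 - y4 ≤ -2
  y1, y2, y3, y4 ≥ 0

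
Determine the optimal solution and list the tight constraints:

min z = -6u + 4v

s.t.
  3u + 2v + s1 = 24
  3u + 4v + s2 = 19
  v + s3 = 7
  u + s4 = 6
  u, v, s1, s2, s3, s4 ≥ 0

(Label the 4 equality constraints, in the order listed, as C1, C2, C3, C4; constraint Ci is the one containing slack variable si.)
Optimal: u = 6, v = 0
Binding: C4, v ≥ 0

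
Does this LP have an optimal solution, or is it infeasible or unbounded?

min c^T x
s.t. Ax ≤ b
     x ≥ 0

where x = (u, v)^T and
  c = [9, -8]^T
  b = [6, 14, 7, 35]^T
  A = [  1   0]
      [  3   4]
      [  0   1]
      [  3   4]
The point (0, 3.5) satisfies every constraint, so the LP is feasible; the constraints give u ≤ 6 and v ≤ 7, which with u, v ≥ 0 keep the feasible region inside a bounded box. A feasible, bounded LP attains a finite optimum at a vertex.

Evaluating z = 9u - 8v at each vertex:
  (0, 0): z = 0
  (4.667, 0): z = 42
  (0, 3.5): z = -28

Bounded optimum: z* = -28 at (0, 3.5).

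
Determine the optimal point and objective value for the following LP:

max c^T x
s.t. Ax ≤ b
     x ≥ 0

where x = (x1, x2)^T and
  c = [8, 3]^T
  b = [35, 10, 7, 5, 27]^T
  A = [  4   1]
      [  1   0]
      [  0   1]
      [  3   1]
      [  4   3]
Each vertex is the intersection of two constraint boundaries that also satisfies all remaining constraints:
  x1 = 0 and x2 = 0 → (0, 0)
  3x1 + x2 = 5 and x2 = 0 → (1.667, 0)
  3x1 + x2 = 5 and x1 = 0 → (0, 5)

Evaluating z = 8x1 + 3x2 at each vertex:
  (0, 0): z = 0
  (1.667, 0): z = 13.33
  (0, 5): z = 15

The maximum is at (0, 5) with z = 15.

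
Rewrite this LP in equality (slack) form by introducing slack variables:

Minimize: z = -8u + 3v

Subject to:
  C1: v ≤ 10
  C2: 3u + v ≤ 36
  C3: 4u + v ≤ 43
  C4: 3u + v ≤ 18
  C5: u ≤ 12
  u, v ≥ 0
min z = -8u + 3v

s.t.
  v + s1 = 10
  3u + v + s2 = 36
  4u + v + s3 = 43
  3u + v + s4 = 18
  u + s5 = 12
  u, v, s1, s2, s3, s4, s5 ≥ 0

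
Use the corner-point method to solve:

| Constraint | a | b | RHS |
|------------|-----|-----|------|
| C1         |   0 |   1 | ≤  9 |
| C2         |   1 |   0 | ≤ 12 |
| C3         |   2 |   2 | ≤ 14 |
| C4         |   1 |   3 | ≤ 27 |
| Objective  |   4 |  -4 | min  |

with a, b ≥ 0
a = 0, b = 7, z = -28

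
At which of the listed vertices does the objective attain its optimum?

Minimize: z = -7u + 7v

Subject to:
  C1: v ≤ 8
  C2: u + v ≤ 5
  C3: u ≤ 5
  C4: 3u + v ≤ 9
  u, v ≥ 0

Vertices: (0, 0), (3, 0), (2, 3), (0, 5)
(3, 0) with z = -21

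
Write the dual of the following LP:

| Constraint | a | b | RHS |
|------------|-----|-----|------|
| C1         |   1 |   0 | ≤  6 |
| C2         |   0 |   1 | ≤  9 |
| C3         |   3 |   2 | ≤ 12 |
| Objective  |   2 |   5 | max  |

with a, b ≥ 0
Minimize: z = 6y1 + 9y2 + 12y3

Subject to:
  C1: -y1 - 3y3 ≤ -2
  C2: -y2 - 2y3 ≤ -5
  y1, y2, y3 ≥ 0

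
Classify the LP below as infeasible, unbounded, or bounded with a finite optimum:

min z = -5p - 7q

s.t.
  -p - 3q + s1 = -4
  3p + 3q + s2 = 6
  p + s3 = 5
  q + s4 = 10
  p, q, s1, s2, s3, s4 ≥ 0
The point (0, 2) satisfies every constraint, so the LP is feasible; the constraints give p ≤ 5 and q ≤ 10, which with p, q ≥ 0 keep the feasible region inside a bounded box. A feasible, bounded LP attains a finite optimum at a vertex.

Evaluating z = -5p - 7q at each vertex:
  (0, 1.333): z = -9.333
  (1, 1): z = -12
  (0, 2): z = -14

Bounded optimum: z* = -14 at (0, 2).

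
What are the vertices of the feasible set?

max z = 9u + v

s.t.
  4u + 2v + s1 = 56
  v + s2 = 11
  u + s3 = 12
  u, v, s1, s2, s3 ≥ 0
Each vertex is the intersection of two constraint boundaries that also satisfies all remaining constraints:
  u = 0 and v = 0 → (0, 0)
  u = 12 and v = 0 → (12, 0)
  4u + 2v = 56 and u = 12 → (12, 4)
  4u + 2v = 56 and v = 11 → (8.5, 11)
  v = 11 and u = 0 → (0, 11)

Vertices: (0, 0), (12, 0), (12, 4), (8.5, 11), (0, 11)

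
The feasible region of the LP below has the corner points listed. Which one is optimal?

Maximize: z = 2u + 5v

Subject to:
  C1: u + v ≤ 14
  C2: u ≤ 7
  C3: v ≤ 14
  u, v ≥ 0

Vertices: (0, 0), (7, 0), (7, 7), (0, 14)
Evaluating z = 2u + 5v at each vertex:
  (0, 0): z = 0
  (7, 0): z = 14
  (7, 7): z = 49
  (0, 14): z = 70

The largest value is z = 70, attained at (0, 14).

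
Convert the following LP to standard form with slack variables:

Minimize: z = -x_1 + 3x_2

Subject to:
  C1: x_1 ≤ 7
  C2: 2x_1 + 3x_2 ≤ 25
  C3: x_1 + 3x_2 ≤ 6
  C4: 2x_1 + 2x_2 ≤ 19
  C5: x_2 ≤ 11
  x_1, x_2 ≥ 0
min z = -x_1 + 3x_2

s.t.
  x_1 + s1 = 7
  2x_1 + 3x_2 + s2 = 25
  x_1 + 3x_2 + s3 = 6
  2x_1 + 2x_2 + s4 = 19
  x_2 + s5 = 11
  x_1, x_2, s1, s2, s3, s4, s5 ≥ 0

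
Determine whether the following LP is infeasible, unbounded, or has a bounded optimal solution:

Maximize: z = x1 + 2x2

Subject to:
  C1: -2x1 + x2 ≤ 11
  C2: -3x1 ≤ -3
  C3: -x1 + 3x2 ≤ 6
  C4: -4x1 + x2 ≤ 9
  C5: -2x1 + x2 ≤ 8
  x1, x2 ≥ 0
Feasible point: (1, 0) satisfies every constraint, so the LP is feasible.
Direction d = (1, 0): for each constraint row a, a·d ≤ 0 —
  (-2)(1) + (1)(0) = -2 ≤ 0
  (-3)(1) + (0)(0) = -3 ≤ 0
  (-1)(1) + (3)(0) = -1 ≤ 0
  (-4)(1) + (1)(0) = -4 ≤ 0
  (-2)(1) + (1)(0) = -2 ≤ 0
and d ≥ 0, so (1, 0) + t·d stays feasible for every t ≥ 0. Along this ray z = x1 + 2x2 changes by 1 per unit t, so z → +∞.

Unbounded: there is a feasible ray along which z → +∞.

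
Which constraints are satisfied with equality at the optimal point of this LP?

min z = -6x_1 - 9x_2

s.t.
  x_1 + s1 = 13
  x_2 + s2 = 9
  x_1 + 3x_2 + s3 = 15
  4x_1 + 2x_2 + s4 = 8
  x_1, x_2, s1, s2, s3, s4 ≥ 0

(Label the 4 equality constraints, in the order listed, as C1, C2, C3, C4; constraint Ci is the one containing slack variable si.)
Optimal: x_1 = 0, x_2 = 4
Slack at optimum:
  C1: slack = 13
  C2: slack = 5
  C3: slack = 3
  C4: slack = 0 (binding)
  x_1 ≥ 0: x_1 = 0 (binding)
  x_2 ≥ 0: x_2 = 4
Binding constraints: C4, x_1 ≥ 0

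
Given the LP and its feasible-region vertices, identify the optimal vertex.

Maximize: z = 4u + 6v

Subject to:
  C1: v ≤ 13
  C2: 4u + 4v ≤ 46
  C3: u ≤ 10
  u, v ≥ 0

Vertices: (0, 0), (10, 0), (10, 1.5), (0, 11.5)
(0, 11.5) with z = 69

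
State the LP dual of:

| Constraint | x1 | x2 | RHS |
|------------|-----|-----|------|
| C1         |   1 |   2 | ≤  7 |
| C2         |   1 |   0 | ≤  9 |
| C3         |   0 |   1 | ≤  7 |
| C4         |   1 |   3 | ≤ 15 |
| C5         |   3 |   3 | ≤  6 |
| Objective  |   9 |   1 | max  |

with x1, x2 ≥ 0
Minimize: z = 7y1 + 9y2 + 7y3 + 15y4 + 6y5

Subject to:
  C1: -y1 - y2 - y4 - 3y5 ≤ -9
  C2: -2y1 - y3 - 3y4 - 3y5 ≤ -1
  y1, y2, y3, y4, y5 ≥ 0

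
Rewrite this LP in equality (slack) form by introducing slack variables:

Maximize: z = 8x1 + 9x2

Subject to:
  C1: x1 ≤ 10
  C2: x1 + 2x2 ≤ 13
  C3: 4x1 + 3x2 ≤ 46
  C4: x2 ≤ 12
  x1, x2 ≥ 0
max z = 8x1 + 9x2

s.t.
  x1 + s1 = 10
  x1 + 2x2 + s2 = 13
  4x1 + 3x2 + s3 = 46
  x2 + s4 = 12
  x1, x2, s1, s2, s3, s4 ≥ 0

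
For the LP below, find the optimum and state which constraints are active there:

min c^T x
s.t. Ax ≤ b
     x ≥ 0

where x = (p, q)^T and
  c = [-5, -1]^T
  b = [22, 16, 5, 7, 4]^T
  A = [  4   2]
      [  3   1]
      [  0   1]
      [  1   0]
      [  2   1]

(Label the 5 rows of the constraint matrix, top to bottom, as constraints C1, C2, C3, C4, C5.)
Optimal: p = 2, q = 0
Slack at optimum:
  C1: slack = 14
  C2: slack = 10
  C3: slack = 5
  C4: slack = 5
  C5: slack = 0 (binding)
  p ≥ 0: p = 2
  q ≥ 0: q = 0 (binding)
Binding constraints: C5, q ≥ 0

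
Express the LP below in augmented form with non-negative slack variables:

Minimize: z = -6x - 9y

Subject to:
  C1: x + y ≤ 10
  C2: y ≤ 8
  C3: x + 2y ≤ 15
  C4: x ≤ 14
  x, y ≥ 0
min z = -6x - 9y

s.t.
  x + y + s1 = 10
  y + s2 = 8
  x + 2y + s3 = 15
  x + s4 = 14
  x, y, s1, s2, s3, s4 ≥ 0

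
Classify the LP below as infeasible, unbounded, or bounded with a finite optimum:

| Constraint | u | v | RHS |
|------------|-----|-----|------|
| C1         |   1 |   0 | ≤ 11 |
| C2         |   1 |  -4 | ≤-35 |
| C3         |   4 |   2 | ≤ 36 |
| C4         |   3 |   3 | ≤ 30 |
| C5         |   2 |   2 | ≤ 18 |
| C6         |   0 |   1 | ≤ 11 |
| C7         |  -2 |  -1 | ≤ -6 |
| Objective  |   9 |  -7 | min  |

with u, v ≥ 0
The point (0, 9) satisfies every constraint, so the LP is feasible; the constraints give u ≤ 11 and v ≤ 11, which with u, v ≥ 0 keep the feasible region inside a bounded box. A feasible, bounded LP attains a finite optimum at a vertex.

Evaluating z = 9u - 7v at each vertex:
  (0, 8.75): z = -61.25
  (0.2, 8.8): z = -59.8
  (0, 9): z = -63

The LP has an optimal solution: (0, 9) with z = -63.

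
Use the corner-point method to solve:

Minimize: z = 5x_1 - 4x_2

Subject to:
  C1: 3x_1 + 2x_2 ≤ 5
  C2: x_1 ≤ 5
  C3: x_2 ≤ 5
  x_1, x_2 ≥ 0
Each vertex is the intersection of two constraint boundaries that also satisfies all remaining constraints:
  x_1 = 0 and x_2 = 0 → (0, 0)
  3x_1 + 2x_2 = 5 and x_2 = 0 → (1.667, 0)
  3x_1 + 2x_2 = 5 and x_1 = 0 → (0, 2.5)

Evaluating z = 5x_1 - 4x_2 at each vertex:
  (0, 0): z = 0
  (1.667, 0): z = 8.333
  (0, 2.5): z = -10

The minimum is at (0, 2.5) with z = -10.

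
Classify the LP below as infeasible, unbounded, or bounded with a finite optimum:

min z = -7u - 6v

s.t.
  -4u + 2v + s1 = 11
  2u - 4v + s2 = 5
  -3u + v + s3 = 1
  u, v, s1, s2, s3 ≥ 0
Feasible point: (0, 0) satisfies every constraint, so the LP is feasible.
Direction d = (1, 1): for each constraint row a, a·d ≤ 0 —
  (-4)(1) + (2)(1) = -2 ≤ 0
  (2)(1) + (-4)(1) = -2 ≤ 0
  (-3)(1) + (1)(1) = -2 ≤ 0
and d ≥ 0, so (0, 0) + t·d stays feasible for every t ≥ 0. Along this ray z = -7u - 6v changes by -13 per unit t, so z → −∞.

The LP is unbounded; z can be made arbitrarily small.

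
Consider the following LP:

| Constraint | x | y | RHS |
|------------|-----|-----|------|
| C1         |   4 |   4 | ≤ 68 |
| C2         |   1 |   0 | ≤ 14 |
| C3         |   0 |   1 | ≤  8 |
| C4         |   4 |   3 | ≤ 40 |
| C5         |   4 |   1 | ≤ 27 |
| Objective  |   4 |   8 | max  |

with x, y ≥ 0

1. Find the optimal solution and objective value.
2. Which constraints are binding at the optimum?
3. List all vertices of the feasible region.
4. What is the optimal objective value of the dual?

1. x = 4, y = 8, z = 80
2. C3, C4
3. (0, 0), (6.75, 0), (5.125, 6.5), (4, 8), (0, 8)
4. 80 (by strong duality, equal to the primal optimum)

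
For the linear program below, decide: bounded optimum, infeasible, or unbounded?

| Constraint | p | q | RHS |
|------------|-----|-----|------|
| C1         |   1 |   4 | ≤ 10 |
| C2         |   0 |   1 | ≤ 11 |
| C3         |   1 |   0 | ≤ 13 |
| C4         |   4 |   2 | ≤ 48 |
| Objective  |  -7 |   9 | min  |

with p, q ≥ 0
The point (10, 0) satisfies every constraint, so the LP is feasible; the constraints give p ≤ 13 and q ≤ 11, which with p, q ≥ 0 keep the feasible region inside a bounded box. A feasible, bounded LP attains a finite optimum at a vertex.

Feasible with finite optimum z* = -70 at (10, 0).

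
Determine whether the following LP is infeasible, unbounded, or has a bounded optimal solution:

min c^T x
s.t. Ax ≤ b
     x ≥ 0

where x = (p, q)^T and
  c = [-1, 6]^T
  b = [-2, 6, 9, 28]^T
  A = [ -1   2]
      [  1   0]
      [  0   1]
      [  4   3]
The point (6, 0) satisfies every constraint, so the LP is feasible; the constraints give p ≤ 6 and q ≤ 9, which with p, q ≥ 0 keep the feasible region inside a bounded box. A feasible, bounded LP attains a finite optimum at a vertex.

Evaluating z = -p + 6q at each vertex:
  (2, 0): z = -2
  (6, 0): z = -6
  (6, 1.333): z = 2
  (5.636, 1.818): z = 5.273

Bounded optimum: z* = -6 at (6, 0).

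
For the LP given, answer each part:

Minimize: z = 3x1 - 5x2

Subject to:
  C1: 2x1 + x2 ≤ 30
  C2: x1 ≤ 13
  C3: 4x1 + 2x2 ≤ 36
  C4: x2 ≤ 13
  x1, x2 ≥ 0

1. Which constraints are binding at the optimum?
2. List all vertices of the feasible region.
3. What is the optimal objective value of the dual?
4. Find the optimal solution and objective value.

1. C4, x1 ≥ 0
2. (0, 0), (9, 0), (2.5, 13), (0, 13)
3. -65 (by strong duality, equal to the primal optimum)
4. x1 = 0, x2 = 13, z = -65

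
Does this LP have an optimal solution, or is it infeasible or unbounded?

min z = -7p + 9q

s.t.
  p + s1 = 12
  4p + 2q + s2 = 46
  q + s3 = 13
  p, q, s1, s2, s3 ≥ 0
The point (11.5, 0) satisfies every constraint, so the LP is feasible; the constraints give p ≤ 12 and q ≤ 13, which with p, q ≥ 0 keep the feasible region inside a bounded box. A feasible, bounded LP attains a finite optimum at a vertex.

Evaluating z = -7p + 9q at each vertex:
  (0, 0): z = 0
  (11.5, 0): z = -80.5
  (5, 13): z = 82
  (0, 13): z = 117

Feasible with finite optimum z* = -80.5 at (11.5, 0).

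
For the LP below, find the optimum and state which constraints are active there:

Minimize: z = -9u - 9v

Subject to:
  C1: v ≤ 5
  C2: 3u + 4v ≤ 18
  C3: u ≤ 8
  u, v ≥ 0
Optimal: u = 6, v = 0
Slack at optimum:
  C1: slack = 5
  C2: slack = 0 (binding)
  C3: slack = 2
  u ≥ 0: u = 6
  v ≥ 0: v = 0 (binding)
Binding constraints: C2, v ≥ 0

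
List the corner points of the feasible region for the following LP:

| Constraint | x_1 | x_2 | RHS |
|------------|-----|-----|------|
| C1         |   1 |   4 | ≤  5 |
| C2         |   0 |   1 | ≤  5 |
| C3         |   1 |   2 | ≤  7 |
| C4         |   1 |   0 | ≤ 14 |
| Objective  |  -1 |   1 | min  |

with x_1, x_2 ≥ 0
Each vertex is the intersection of two constraint boundaries that also satisfies all remaining constraints:
  x_1 = 0 and x_2 = 0 → (0, 0)
  x_1 + 4x_2 = 5 and x_2 = 0 → (5, 0)
  x_1 + 4x_2 = 5 and x_1 = 0 → (0, 1.25)

Vertices: (0, 0), (5, 0), (0, 1.25)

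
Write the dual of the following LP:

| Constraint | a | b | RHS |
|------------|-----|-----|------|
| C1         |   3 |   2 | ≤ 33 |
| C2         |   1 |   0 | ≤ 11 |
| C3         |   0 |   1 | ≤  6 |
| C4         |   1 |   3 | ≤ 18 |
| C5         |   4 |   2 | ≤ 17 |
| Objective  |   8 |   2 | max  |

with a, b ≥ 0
Minimize: z = 33y1 + 11y2 + 6y3 + 18y4 + 17y5

Subject to:
  C1: -3y1 - y2 - y4 - 4y5 ≤ -8
  C2: -2y1 - y3 - 3y4 - 2y5 ≤ -2
  y1, y2, y3, y4, y5 ≥ 0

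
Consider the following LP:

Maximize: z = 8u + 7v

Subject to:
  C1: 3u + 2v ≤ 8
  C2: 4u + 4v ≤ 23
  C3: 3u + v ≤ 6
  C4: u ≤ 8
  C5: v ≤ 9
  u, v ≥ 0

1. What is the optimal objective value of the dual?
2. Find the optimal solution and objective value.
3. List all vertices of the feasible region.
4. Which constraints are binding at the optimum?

1. 28 (by strong duality, equal to the primal optimum)
2. u = 0, v = 4, z = 28
3. (0, 0), (2, 0), (1.333, 2), (0, 4)
4. C1, u ≥ 0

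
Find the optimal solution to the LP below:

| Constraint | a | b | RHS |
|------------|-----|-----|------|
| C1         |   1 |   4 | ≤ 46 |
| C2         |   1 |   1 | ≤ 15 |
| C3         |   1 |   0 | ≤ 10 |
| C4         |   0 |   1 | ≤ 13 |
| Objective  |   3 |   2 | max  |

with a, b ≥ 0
a = 10, b = 5, z = 40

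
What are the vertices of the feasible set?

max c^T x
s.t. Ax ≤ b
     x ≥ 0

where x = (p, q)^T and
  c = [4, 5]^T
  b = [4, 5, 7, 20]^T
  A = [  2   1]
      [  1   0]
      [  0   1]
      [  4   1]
Each vertex is the intersection of two constraint boundaries that also satisfies all remaining constraints:
  p = 0 and q = 0 → (0, 0)
  2p + q = 4 and q = 0 → (2, 0)
  2p + q = 4 and p = 0 → (0, 4)

Vertices: (0, 0), (2, 0), (0, 4)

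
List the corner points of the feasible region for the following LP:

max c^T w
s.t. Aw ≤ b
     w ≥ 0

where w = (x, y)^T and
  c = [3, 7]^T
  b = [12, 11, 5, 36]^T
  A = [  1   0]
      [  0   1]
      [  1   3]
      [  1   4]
Each vertex is the intersection of two constraint boundaries that also satisfies all remaining constraints:
  x = 0 and y = 0 → (0, 0)
  x + 3y = 5 and y = 0 → (5, 0)
  x + 3y = 5 and x = 0 → (0, 1.667)

Vertices: (0, 0), (5, 0), (0, 1.667)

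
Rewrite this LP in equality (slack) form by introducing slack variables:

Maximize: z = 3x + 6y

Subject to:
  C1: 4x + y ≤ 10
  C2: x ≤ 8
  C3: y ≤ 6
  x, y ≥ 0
max z = 3x + 6y

s.t.
  4x + y + s1 = 10
  x + s2 = 8
  y + s3 = 6
  x, y, s1, s2, s3 ≥ 0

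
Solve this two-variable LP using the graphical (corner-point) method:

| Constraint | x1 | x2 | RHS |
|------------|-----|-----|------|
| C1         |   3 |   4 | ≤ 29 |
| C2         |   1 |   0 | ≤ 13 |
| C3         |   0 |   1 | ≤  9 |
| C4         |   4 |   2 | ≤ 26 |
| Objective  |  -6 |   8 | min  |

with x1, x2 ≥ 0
x1 = 6.5, x2 = 0, z = -39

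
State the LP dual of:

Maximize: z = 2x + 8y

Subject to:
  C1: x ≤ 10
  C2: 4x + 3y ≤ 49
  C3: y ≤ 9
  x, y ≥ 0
Minimize: z = 10y1 + 49y2 + 9y3

Subject to:
  C1: -y1 - 4y2 ≤ -2
  C2: -3y2 - y3 ≤ -8
  y1, y2, y3 ≥ 0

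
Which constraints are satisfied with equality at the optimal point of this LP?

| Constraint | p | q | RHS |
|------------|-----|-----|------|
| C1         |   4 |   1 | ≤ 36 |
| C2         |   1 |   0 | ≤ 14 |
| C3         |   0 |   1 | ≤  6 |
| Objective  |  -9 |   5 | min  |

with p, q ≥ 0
Optimal: p = 9, q = 0
Slack at optimum:
  C1: slack = 0 (binding)
  C2: slack = 5
  C3: slack = 6
  p ≥ 0: p = 9
  q ≥ 0: q = 0 (binding)
Binding constraints: C1, q ≥ 0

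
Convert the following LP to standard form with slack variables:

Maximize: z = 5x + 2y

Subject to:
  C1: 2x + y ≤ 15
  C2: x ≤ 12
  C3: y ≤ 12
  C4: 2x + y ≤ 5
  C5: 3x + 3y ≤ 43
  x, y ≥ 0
max z = 5x + 2y

s.t.
  2x + y + s1 = 15
  x + s2 = 12
  y + s3 = 12
  2x + y + s4 = 5
  3x + 3y + s5 = 43
  x, y, s1, s2, s3, s4, s5 ≥ 0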